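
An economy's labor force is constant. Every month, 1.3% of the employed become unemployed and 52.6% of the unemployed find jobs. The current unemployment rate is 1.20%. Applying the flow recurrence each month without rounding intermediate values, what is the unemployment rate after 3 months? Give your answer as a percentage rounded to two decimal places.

Unemployment rate after three months ≈ 2.29%.

With a fixed labor force, u_{t+1} = u_t + s·(1−u_t) − f·u_t = u_t·(1−s−f) + s.
Here 1−s−f = 0.461 and s = 0.013.
u_1 = 0.012000 × 0.461 + 0.013 = 0.018532.
u_2 = 0.018532 × 0.461 + 0.013 = 0.021543.
u_3 = 0.021543 × 0.461 + 0.013 = 0.022931.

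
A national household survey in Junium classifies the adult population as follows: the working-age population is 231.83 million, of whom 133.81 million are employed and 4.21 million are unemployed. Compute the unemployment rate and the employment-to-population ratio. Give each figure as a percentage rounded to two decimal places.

Unemployment rate ≈ 3.05%; employment-population ratio ≈ 57.72%.

Labor force = employed + unemployed = 133.81 + 4.21 = 138.02 million.
Unemployment rate = 4.21 / 138.02 = 3.05%.
Employment-population ratio = 133.81 / 231.83 = 57.72%.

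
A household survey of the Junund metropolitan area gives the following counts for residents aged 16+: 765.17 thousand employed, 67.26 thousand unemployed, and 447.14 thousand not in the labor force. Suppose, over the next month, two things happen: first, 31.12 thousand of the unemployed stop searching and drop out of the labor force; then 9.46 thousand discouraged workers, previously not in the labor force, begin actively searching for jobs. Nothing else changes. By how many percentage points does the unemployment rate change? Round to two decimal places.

Initially, labor force = 765.17 + 67.26 = 832.43 thousand, so u = 67.26/832.43 = 8.08%.
After the first change, unemployed and labor force both fall by 31.12 → E = 765.17, U = 36.14, labor force = 801.31 thousand.
After the second change, unemployed and labor force both rise by 9.46 → E = 765.17, U = 45.60, labor force = 810.77 thousand.
New unemployment rate = 45.60 / 810.77 = 5.62%.
Change = 5.62% − 8.08% = −2.46 percentage points.

The unemployment rate changes by −2.46 percentage points.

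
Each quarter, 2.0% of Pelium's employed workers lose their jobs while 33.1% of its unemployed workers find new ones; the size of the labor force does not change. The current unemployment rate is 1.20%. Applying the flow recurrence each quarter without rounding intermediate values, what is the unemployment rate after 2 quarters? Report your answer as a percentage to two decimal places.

Unemployment rate after two quarters ≈ 3.80%.

With a fixed labor force, u_{t+1} = u_t + s·(1−u_t) − f·u_t = u_t·(1−s−f) + s.
Here 1−s−f = 0.649 and s = 0.020.
u_1 = 0.012000 × 0.649 + 0.020 = 0.027788.
u_2 = 0.027788 × 0.649 + 0.020 = 0.038034.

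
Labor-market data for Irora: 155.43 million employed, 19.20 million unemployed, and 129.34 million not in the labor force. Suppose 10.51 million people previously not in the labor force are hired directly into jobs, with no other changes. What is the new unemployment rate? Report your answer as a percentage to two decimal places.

New unemployment rate ≈ 10.37%.

Initially, labor force = 155.43 + 19.20 = 174.63 million, so u = 19.20/174.63 = 10.99%.
After the change, employed and labor force both rise by 10.51; unemployed unchanged → E = 165.94, U = 19.20, labor force = 185.14 million.
New unemployment rate = 19.20 / 185.14 = 10.37%.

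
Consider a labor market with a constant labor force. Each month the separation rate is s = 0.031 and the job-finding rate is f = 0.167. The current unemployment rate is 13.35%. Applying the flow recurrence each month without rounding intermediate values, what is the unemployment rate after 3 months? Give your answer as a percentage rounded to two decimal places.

Unemployment rate after three months ≈ 14.47%.

With a fixed labor force, u_{t+1} = u_t + s·(1−u_t) − f·u_t = u_t·(1−s−f) + s.
Here 1−s−f = 0.802 and s = 0.031.
u_1 = 0.133500 × 0.802 + 0.031 = 0.138067.
u_2 = 0.138067 × 0.802 + 0.031 = 0.141730.
u_3 = 0.141730 × 0.802 + 0.031 = 0.144667.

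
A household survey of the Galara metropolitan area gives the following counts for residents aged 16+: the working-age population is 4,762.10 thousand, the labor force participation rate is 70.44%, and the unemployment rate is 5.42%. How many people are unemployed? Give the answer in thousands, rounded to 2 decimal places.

About 181.81 thousand are unemployed.

Labor force = 0.7044 × 4,762.10 = 3,354.42 thousand.
Unemployed = 0.0542 × 3,354.42 ≈ 181.81 thousand.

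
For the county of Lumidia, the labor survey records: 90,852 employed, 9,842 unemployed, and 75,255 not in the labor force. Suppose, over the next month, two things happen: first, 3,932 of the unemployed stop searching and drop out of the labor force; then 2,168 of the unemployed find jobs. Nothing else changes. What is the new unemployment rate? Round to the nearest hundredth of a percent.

Initially, labor force = 90,852 + 9,842 = 100,694, so u = 9,842/100,694 = 9.77%.
After the first change, unemployed and labor force both fall by 3,932 → E = 90,852, U = 5,910, labor force = 96,762.
After the second change, unemployed falls and employed rises by 2,168; labor force unchanged → E = 93,020, U = 3,742, labor force = 96,762.
New unemployment rate = 3,742 / 96,762 = 3.87%.

New unemployment rate ≈ 3.87%.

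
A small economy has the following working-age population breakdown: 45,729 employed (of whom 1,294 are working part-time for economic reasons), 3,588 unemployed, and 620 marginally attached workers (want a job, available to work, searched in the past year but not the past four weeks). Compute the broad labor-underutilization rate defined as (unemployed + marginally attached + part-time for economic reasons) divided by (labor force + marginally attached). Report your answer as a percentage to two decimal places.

Labor force = 45,729 + 3,588 = 49,317.
Numerator = 3,588 + 620 + 1,294 = 5,502.
Denominator = 49,317 + 620 = 49,937.
Broad rate = 5,502 / 49,937 = 11.02%.

Broad underutilization rate ≈ 11.02%.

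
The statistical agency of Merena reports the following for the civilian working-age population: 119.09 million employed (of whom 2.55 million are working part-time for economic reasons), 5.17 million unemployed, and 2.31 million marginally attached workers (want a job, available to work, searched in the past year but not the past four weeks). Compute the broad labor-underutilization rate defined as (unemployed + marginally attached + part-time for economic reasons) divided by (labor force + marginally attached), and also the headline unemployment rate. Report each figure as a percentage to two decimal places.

Broad underutilization rate ≈ 7.92%; headline unemployment rate ≈ 4.16%.

Labor force = 119.09 + 5.17 = 124.26 million.
Numerator = 5.17 + 2.31 + 2.55 = 10.03 million.
Denominator = 124.26 + 2.31 = 126.57 million.
Broad rate = 10.03 / 126.57 = 7.92%.
Headline unemployment rate = 5.17 / 124.26 = 4.16%.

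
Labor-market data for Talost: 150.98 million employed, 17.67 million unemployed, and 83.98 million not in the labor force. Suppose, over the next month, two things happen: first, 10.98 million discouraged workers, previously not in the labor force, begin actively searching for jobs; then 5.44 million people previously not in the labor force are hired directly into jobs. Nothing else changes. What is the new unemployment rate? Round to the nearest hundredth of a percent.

Initially, labor force = 150.98 + 17.67 = 168.65 million, so u = 17.67/168.65 = 10.48%.
After the first change, unemployed and labor force both rise by 10.98 → E = 150.98, U = 28.65, labor force = 179.63 million.
After the second change, employed and labor force both rise by 5.44; unemployed unchanged → E = 156.42, U = 28.65, labor force = 185.07 million.
New unemployment rate = 28.65 / 185.07 = 15.48%.

New unemployment rate ≈ 15.48%.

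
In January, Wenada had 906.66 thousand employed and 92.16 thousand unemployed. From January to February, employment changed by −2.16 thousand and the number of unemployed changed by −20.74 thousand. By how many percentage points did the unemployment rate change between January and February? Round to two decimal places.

The unemployment rate changed by −1.91 percentage points.

January: labor force = 906.66 + 92.16 = 998.82; u = 92.16/998.82 = 9.23%.
February: labor force = 904.50 + 71.42 = 975.92; u = 71.42/975.92 = 7.32%.
Change = 7.32% − 9.23% = −1.91 pp.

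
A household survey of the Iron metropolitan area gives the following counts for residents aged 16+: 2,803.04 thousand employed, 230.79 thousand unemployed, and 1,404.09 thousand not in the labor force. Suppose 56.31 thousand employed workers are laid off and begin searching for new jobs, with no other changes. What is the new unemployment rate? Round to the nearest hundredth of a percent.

Initially, labor force = 2,803.04 + 230.79 = 3,033.83 thousand, so u = 230.79/3,033.83 = 7.61%.
After the change, employed falls and unemployed rises by 56.31; labor force unchanged → E = 2,746.73, U = 287.10, labor force = 3,033.83 thousand.
New unemployment rate = 287.10 / 3,033.83 = 9.46%.

New unemployment rate ≈ 9.46%.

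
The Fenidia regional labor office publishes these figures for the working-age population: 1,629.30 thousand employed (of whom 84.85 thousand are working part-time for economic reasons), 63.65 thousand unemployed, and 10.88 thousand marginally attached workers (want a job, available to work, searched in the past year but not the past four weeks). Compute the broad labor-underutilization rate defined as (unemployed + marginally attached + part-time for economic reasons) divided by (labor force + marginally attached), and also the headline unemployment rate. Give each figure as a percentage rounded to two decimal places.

Labor force = 1,629.30 + 63.65 = 1,692.95 thousand.
Numerator = 63.65 + 10.88 + 84.85 = 159.38 thousand.
Denominator = 1,692.95 + 10.88 = 1,703.83 thousand.
Broad rate = 159.38 / 1,703.83 = 9.35%.
Headline unemployment rate = 63.65 / 1,692.95 = 3.76%.

Broad underutilization rate ≈ 9.35%; headline unemployment rate ≈ 3.76%.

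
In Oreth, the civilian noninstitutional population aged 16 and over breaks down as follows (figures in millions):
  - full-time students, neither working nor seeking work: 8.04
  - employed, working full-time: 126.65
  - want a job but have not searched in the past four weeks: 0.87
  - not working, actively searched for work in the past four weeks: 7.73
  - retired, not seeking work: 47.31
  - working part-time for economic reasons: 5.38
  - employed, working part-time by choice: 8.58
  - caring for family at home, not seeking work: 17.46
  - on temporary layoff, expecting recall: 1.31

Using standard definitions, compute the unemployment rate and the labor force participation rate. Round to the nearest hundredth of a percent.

Employed = 126.65 + 5.38 + 8.58 = 140.61 million (anyone who worked, including part-time for economic reasons, counts as employed).
Unemployed = 7.73 + 1.31 = 9.04 million (jobless and actively searching, or on temporary layoff).
Labor force = 140.61 + 9.04 = 149.65 million.
Not in labor force = 8.04 + 0.87 + 47.31 + 17.46 = 73.68 million (those not working and not actively searching are outside the labor force — including those who want a job but have given up searching).
Civilian working-age population = 149.65 + 73.68 = 223.33 million.
Unemployment rate = 9.04 / 149.65 = 6.04%.
Labor force participation rate = 149.65 / 223.33 = 67.01%.

Unemployment rate ≈ 6.04%; labor force participation rate ≈ 67.01%.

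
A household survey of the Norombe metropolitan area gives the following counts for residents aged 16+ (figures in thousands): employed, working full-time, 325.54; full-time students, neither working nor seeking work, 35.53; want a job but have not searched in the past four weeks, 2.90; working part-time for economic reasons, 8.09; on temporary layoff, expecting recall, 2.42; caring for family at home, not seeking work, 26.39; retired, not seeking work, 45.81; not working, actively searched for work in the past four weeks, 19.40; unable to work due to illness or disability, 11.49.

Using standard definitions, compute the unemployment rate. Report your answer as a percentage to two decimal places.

Employed = 325.54 + 8.09 = 333.63 thousand (anyone who worked, including part-time for economic reasons, counts as employed).
Unemployed = 2.42 + 19.40 = 21.82 thousand (jobless and actively searching, or on temporary layoff).
Labor force = 333.63 + 21.82 = 355.45 thousand.
Unemployment rate = 21.82 / 355.45 = 6.14%.

Unemployment rate ≈ 6.14%.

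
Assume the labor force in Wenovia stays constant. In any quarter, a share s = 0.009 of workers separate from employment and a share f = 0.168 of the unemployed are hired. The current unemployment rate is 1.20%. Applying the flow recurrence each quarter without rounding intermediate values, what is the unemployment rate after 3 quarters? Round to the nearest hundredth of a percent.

With a fixed labor force, u_{t+1} = u_t + s·(1−u_t) − f·u_t = u_t·(1−s−f) + s.
Here 1−s−f = 0.823 and s = 0.009.
u_1 = 0.012000 × 0.823 + 0.009 = 0.018876.
u_2 = 0.018876 × 0.823 + 0.009 = 0.024535.
u_3 = 0.024535 × 0.823 + 0.009 = 0.029192.

Unemployment rate after three quarters ≈ 2.92%.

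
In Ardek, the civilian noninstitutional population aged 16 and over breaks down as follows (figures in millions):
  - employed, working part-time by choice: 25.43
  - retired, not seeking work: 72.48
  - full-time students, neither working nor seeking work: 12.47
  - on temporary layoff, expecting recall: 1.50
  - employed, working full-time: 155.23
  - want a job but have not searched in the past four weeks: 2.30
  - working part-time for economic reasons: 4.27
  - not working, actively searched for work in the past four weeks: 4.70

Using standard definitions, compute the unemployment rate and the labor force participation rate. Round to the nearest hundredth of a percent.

Unemployment rate ≈ 3.24%; labor force participation rate ≈ 68.66%.

Employed = 25.43 + 155.23 + 4.27 = 184.93 million (anyone who worked, including part-time for economic reasons, counts as employed).
Unemployed = 1.50 + 4.70 = 6.20 million (jobless and actively searching, or on temporary layoff).
Labor force = 184.93 + 6.20 = 191.13 million.
Not in labor force = 72.48 + 12.47 + 2.30 = 87.25 million (those not working and not actively searching are outside the labor force — including those who want a job but have given up searching).
Civilian working-age population = 191.13 + 87.25 = 278.38 million.
Unemployment rate = 6.20 / 191.13 = 3.24%.
Labor force participation rate = 191.13 / 278.38 = 68.66%.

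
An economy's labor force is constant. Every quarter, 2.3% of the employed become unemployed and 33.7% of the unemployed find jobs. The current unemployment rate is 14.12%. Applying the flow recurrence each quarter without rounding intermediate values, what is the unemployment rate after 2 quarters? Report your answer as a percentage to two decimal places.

Unemployment rate after two quarters ≈ 9.56%.

With a fixed labor force, u_{t+1} = u_t + s·(1−u_t) − f·u_t = u_t·(1−s−f) + s.
Here 1−s−f = 0.640 and s = 0.023.
u_1 = 0.141200 × 0.640 + 0.023 = 0.113368.
u_2 = 0.113368 × 0.640 + 0.023 = 0.095556.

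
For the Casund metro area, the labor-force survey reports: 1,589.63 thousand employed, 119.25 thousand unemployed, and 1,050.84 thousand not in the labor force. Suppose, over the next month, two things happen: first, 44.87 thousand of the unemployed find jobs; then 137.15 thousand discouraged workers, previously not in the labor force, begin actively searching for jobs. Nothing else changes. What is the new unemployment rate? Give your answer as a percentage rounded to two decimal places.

New unemployment rate ≈ 11.46%.

Initially, labor force = 1,589.63 + 119.25 = 1,708.88 thousand, so u = 119.25/1,708.88 = 6.98%.
After the first change, unemployed falls and employed rises by 44.87; labor force unchanged → E = 1,634.50, U = 74.38, labor force = 1,708.88 thousand.
After the second change, unemployed and labor force both rise by 137.15 → E = 1,634.50, U = 211.53, labor force = 1,846.03 thousand.
New unemployment rate = 211.53 / 1,846.03 = 11.46%.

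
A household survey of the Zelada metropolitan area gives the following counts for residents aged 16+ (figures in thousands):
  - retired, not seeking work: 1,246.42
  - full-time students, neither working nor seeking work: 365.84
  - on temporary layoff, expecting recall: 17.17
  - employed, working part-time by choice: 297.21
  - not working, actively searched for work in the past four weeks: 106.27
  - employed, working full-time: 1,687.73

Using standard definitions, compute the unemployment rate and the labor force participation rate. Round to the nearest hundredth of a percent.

Employed = 297.21 + 1,687.73 = 1,984.94 thousand.
Unemployed = 17.17 + 106.27 = 123.44 thousand (jobless and actively searching, or on temporary layoff).
Labor force = 1,984.94 + 123.44 = 2,108.38 thousand.
Not in labor force = 1,246.42 + 365.84 = 1,612.26 thousand (those not working and not actively searching are outside the labor force).
Civilian working-age population = 2,108.38 + 1,612.26 = 3,720.64 thousand.
Unemployment rate = 123.44 / 2,108.38 = 5.85%.
Labor force participation rate = 2,108.38 / 3,720.64 = 56.67%.

Unemployment rate ≈ 5.85%; labor force participation rate ≈ 56.67%.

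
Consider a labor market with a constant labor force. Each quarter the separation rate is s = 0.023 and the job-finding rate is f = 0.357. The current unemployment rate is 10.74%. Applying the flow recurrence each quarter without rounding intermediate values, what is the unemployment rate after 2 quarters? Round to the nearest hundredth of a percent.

With a fixed labor force, u_{t+1} = u_t + s·(1−u_t) − f·u_t = u_t·(1−s−f) + s.
Here 1−s−f = 0.620 and s = 0.023.
u_1 = 0.107400 × 0.620 + 0.023 = 0.089588.
u_2 = 0.089588 × 0.620 + 0.023 = 0.078545.

Unemployment rate after two quarters ≈ 7.85%.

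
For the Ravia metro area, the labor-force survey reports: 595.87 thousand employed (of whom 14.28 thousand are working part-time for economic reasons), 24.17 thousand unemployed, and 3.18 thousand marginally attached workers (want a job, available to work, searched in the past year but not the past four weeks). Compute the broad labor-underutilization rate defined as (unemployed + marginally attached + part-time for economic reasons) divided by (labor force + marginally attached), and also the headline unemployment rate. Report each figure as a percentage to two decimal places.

Broad underutilization rate ≈ 6.68%; headline unemployment rate ≈ 3.90%.

Labor force = 595.87 + 24.17 = 620.04 thousand.
Numerator = 24.17 + 3.18 + 14.28 = 41.63 thousand.
Denominator = 620.04 + 3.18 = 623.22 thousand.
Broad rate = 41.63 / 623.22 = 6.68%.
Headline unemployment rate = 24.17 / 620.04 = 3.90%.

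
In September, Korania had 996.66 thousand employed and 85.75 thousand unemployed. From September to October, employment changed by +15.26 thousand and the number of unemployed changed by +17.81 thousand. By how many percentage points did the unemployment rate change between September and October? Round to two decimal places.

September: labor force = 996.66 + 85.75 = 1,082.41; u = 85.75/1,082.41 = 7.92%.
October: labor force = 1,011.92 + 103.56 = 1,115.48; u = 103.56/1,115.48 = 9.28%.
Change = 9.28% − 7.92% = +1.36 pp.

The unemployment rate changed by +1.36 percentage points.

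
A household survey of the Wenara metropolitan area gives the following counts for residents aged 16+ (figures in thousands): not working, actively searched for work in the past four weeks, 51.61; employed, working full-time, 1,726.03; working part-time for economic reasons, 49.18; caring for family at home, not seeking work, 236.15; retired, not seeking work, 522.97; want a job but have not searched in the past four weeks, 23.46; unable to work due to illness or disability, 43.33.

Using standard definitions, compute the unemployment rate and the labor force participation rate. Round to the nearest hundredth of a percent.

Unemployment rate ≈ 2.83%; labor force participation rate ≈ 68.87%.

Employed = 1,726.03 + 49.18 = 1,775.21 thousand (anyone who worked, including part-time for economic reasons, counts as employed).
Unemployed = 51.61 thousand.
Labor force = 1,775.21 + 51.61 = 1,826.82 thousand.
Not in labor force = 236.15 + 522.97 + 23.46 + 43.33 = 825.91 thousand (those not working and not actively searching are outside the labor force — including those who want a job but have given up searching).
Civilian working-age population = 1,826.82 + 825.91 = 2,652.73 thousand.
Unemployment rate = 51.61 / 1,826.82 = 2.83%.
Labor force participation rate = 1,826.82 / 2,652.73 = 68.87%.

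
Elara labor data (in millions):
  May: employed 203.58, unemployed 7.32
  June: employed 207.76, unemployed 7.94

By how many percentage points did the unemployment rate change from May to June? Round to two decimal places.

May: labor force = 203.58 + 7.32 = 210.90; u = 7.32/210.90 = 3.47%.
June: labor force = 207.76 + 7.94 = 215.70; u = 7.94/215.70 = 3.68%.
Change = 3.68% − 3.47% = +0.21 pp.

The unemployment rate changed by +0.21 percentage points.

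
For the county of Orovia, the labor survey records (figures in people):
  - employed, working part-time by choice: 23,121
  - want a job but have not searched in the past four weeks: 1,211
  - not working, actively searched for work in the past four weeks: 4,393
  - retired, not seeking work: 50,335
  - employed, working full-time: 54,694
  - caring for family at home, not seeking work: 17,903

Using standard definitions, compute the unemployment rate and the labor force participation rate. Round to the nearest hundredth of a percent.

Employed = 23,121 + 54,694 = 77,815.
Unemployed = 4,393.
Labor force = 77,815 + 4,393 = 82,208.
Not in labor force = 1,211 + 50,335 + 17,903 = 69,449 (those not working and not actively searching are outside the labor force — including those who want a job but have given up searching).
Civilian working-age population = 82,208 + 69,449 = 151,657.
Unemployment rate = 4,393 / 82,208 = 5.34%.
Labor force participation rate = 82,208 / 151,657 = 54.21%.

Unemployment rate ≈ 5.34%; labor force participation rate ≈ 54.21%.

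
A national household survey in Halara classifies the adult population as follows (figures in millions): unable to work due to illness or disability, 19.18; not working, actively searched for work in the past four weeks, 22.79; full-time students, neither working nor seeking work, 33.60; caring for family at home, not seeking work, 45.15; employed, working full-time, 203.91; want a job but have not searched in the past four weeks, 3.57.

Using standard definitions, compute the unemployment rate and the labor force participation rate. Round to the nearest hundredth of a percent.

Unemployment rate ≈ 10.05%; labor force participation rate ≈ 69.07%.

Employed = 203.91 million.
Unemployed = 22.79 million.
Labor force = 203.91 + 22.79 = 226.70 million.
Not in labor force = 19.18 + 33.60 + 45.15 + 3.57 = 101.50 million (those not working and not actively searching are outside the labor force — including those who want a job but have given up searching).
Civilian working-age population = 226.70 + 101.50 = 328.20 million.
Unemployment rate = 22.79 / 226.70 = 10.05%.
Labor force participation rate = 226.70 / 328.20 = 69.07%.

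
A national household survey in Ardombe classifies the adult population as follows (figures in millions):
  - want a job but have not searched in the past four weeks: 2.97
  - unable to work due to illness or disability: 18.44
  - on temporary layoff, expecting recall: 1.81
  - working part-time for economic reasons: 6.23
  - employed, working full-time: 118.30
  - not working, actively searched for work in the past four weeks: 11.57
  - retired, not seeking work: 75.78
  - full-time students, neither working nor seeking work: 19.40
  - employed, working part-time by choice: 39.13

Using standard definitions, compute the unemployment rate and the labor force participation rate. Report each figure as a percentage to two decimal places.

Unemployment rate ≈ 7.56%; labor force participation rate ≈ 60.29%.

Employed = 6.23 + 118.30 + 39.13 = 163.66 million (anyone who worked, including part-time for economic reasons, counts as employed).
Unemployed = 1.81 + 11.57 = 13.38 million (jobless and actively searching, or on temporary layoff).
Labor force = 163.66 + 13.38 = 177.04 million.
Not in labor force = 2.97 + 18.44 + 75.78 + 19.40 = 116.59 million (those not working and not actively searching are outside the labor force — including those who want a job but have given up searching).
Civilian working-age population = 177.04 + 116.59 = 293.63 million.
Unemployment rate = 13.38 / 177.04 = 7.56%.
Labor force participation rate = 177.04 / 293.63 = 60.29%.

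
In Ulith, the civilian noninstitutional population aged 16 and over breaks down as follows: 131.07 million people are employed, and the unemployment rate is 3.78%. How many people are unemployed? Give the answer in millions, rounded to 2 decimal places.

About 5.15 million are unemployed.

Let U be the number unemployed. The labor force is E + U, and U/(E+U) = 0.0378.
So U = 0.0378 × 131.07 / (1 − 0.0378) = 4.9544 / 0.9622 ≈ 5.15 million.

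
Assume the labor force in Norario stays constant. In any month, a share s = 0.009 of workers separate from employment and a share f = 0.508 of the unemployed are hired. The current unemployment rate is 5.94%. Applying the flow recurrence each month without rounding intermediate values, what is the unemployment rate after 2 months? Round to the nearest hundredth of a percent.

With a fixed labor force, u_{t+1} = u_t + s·(1−u_t) − f·u_t = u_t·(1−s−f) + s.
Here 1−s−f = 0.483 and s = 0.009.
u_1 = 0.059400 × 0.483 + 0.009 = 0.037690.
u_2 = 0.037690 × 0.483 + 0.009 = 0.027204.

Unemployment rate after two months ≈ 2.72%.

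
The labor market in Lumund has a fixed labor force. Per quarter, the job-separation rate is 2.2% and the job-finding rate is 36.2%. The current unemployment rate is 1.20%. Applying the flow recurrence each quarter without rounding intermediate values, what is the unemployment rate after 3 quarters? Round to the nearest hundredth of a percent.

Unemployment rate after three quarters ≈ 4.67%.

With a fixed labor force, u_{t+1} = u_t + s·(1−u_t) − f·u_t = u_t·(1−s−f) + s.
Here 1−s−f = 0.616 and s = 0.022.
u_1 = 0.012000 × 0.616 + 0.022 = 0.029392.
u_2 = 0.029392 × 0.616 + 0.022 = 0.040105.
u_3 = 0.040105 × 0.616 + 0.022 = 0.046705.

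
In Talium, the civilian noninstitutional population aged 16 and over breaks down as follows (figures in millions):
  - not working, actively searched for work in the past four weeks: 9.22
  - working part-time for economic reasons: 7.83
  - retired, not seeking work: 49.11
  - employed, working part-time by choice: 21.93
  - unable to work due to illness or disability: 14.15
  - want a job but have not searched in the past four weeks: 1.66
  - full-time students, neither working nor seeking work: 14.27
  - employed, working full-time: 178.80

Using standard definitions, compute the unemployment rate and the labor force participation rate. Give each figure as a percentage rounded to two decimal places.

Employed = 7.83 + 21.93 + 178.80 = 208.56 million (anyone who worked, including part-time for economic reasons, counts as employed).
Unemployed = 9.22 million.
Labor force = 208.56 + 9.22 = 217.78 million.
Not in labor force = 49.11 + 14.15 + 1.66 + 14.27 = 79.19 million (those not working and not actively searching are outside the labor force — including those who want a job but have given up searching).
Civilian working-age population = 217.78 + 79.19 = 296.97 million.
Unemployment rate = 9.22 / 217.78 = 4.23%.
Labor force participation rate = 217.78 / 296.97 = 73.33%.

Unemployment rate ≈ 4.23%; labor force participation rate ≈ 73.33%.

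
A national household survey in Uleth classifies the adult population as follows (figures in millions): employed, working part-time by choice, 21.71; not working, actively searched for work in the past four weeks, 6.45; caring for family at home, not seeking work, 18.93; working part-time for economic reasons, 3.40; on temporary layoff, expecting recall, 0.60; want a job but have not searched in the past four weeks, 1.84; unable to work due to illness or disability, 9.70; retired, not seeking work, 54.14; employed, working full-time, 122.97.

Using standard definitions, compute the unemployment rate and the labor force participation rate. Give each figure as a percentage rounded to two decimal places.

Unemployment rate ≈ 4.54%; labor force participation rate ≈ 64.71%.

Employed = 21.71 + 3.40 + 122.97 = 148.08 million (anyone who worked, including part-time for economic reasons, counts as employed).
Unemployed = 6.45 + 0.60 = 7.05 million (jobless and actively searching, or on temporary layoff).
Labor force = 148.08 + 7.05 = 155.13 million.
Not in labor force = 18.93 + 1.84 + 9.70 + 54.14 = 84.61 million (those not working and not actively searching are outside the labor force — including those who want a job but have given up searching).
Civilian working-age population = 155.13 + 84.61 = 239.74 million.
Unemployment rate = 7.05 / 155.13 = 4.54%.
Labor force participation rate = 155.13 / 239.74 = 64.71%.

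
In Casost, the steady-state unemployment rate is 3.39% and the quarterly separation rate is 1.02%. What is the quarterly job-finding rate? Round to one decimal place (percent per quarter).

From u* = s/(s+f): f = s·(1−u)/u.
f = 1.02 × (1 − 0.0339) / 0.0339 = 0.9854 / 0.0339 ≈ 29.1% per quarter.

Job-finding rate ≈ 29.1% per quarter.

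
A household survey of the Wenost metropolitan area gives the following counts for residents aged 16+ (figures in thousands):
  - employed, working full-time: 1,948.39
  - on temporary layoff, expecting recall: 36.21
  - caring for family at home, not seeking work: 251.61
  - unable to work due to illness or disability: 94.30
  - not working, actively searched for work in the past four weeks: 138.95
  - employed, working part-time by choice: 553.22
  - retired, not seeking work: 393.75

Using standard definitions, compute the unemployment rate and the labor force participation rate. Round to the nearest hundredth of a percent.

Unemployment rate ≈ 6.54%; labor force participation rate ≈ 78.35%.

Employed = 1,948.39 + 553.22 = 2,501.61 thousand.
Unemployed = 36.21 + 138.95 = 175.16 thousand (jobless and actively searching, or on temporary layoff).
Labor force = 2,501.61 + 175.16 = 2,676.77 thousand.
Not in labor force = 251.61 + 94.30 + 393.75 = 739.66 thousand (those not working and not actively searching are outside the labor force).
Civilian working-age population = 2,676.77 + 739.66 = 3,416.43 thousand.
Unemployment rate = 175.16 / 2,676.77 = 6.54%.
Labor force participation rate = 2,676.77 / 3,416.43 = 78.35%.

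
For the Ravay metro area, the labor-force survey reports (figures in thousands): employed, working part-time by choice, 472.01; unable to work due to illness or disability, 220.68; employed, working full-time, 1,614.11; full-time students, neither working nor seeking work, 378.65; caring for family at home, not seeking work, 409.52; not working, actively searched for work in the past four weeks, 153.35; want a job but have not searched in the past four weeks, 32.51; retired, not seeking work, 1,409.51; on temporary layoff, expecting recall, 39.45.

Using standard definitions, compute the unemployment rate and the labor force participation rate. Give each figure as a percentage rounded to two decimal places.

Unemployment rate ≈ 8.46%; labor force participation rate ≈ 48.18%.

Employed = 472.01 + 1,614.11 = 2,086.12 thousand.
Unemployed = 153.35 + 39.45 = 192.80 thousand (jobless and actively searching, or on temporary layoff).
Labor force = 2,086.12 + 192.80 = 2,278.92 thousand.
Not in labor force = 220.68 + 378.65 + 409.52 + 32.51 + 1,409.51 = 2,450.87 thousand (those not working and not actively searching are outside the labor force — including those who want a job but have given up searching).
Civilian working-age population = 2,278.92 + 2,450.87 = 4,729.79 thousand.
Unemployment rate = 192.80 / 2,278.92 = 8.46%.
Labor force participation rate = 2,278.92 / 4,729.79 = 48.18%.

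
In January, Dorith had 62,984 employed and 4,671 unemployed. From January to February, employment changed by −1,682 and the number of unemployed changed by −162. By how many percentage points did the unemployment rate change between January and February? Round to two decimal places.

January: labor force = 62,984 + 4,671 = 67,655; u = 4,671/67,655 = 6.90%.
February: labor force = 61,302 + 4,509 = 65,811; u = 4,509/65,811 = 6.85%.
Change = 6.85% − 6.90% = −0.05 pp.

The unemployment rate changed by −0.05 percentage points.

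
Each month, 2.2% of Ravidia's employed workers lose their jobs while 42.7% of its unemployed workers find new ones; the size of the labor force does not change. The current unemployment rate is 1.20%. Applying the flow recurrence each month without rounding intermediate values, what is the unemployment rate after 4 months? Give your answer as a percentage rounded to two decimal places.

With a fixed labor force, u_{t+1} = u_t + s·(1−u_t) − f·u_t = u_t·(1−s−f) + s.
Here 1−s−f = 0.551 and s = 0.022.
u_1 = 0.012000 × 0.551 + 0.022 = 0.028612.
u_2 = 0.028612 × 0.551 + 0.022 = 0.037765.
u_3 = 0.037765 × 0.551 + 0.022 = 0.042809.
u_4 = 0.042809 × 0.551 + 0.022 = 0.045588.

Unemployment rate after four months ≈ 4.56%.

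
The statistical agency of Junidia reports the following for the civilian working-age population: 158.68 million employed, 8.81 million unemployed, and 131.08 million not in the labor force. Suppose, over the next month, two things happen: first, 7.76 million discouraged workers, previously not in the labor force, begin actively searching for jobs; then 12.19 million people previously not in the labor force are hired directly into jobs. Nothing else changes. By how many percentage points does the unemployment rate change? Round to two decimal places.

Initially, labor force = 158.68 + 8.81 = 167.49 million, so u = 8.81/167.49 = 5.26%.
After the first change, unemployed and labor force both rise by 7.76 → E = 158.68, U = 16.57, labor force = 175.25 million.
After the second change, employed and labor force both rise by 12.19; unemployed unchanged → E = 170.87, U = 16.57, labor force = 187.44 million.
New unemployment rate = 16.57 / 187.44 = 8.84%.
Change = 8.84% − 5.26% = +3.58 percentage points.

The unemployment rate changes by +3.58 percentage points.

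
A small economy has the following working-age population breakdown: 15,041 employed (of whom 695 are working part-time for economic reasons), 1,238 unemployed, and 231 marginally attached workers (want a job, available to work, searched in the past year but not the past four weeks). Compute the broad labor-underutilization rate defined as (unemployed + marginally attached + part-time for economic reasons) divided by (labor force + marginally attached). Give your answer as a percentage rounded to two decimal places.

Broad underutilization rate ≈ 13.11%.

Labor force = 15,041 + 1,238 = 16,279.
Numerator = 1,238 + 231 + 695 = 2,164.
Denominator = 16,279 + 231 = 16,510.
Broad rate = 2,164 / 16,510 = 13.11%.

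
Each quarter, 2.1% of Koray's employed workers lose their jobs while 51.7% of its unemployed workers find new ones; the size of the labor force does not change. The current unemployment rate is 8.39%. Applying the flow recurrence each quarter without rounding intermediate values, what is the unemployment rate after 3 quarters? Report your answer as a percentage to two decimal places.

With a fixed labor force, u_{t+1} = u_t + s·(1−u_t) − f·u_t = u_t·(1−s−f) + s.
Here 1−s−f = 0.462 and s = 0.021.
u_1 = 0.083900 × 0.462 + 0.021 = 0.059762.
u_2 = 0.059762 × 0.462 + 0.021 = 0.048610.
u_3 = 0.048610 × 0.462 + 0.021 = 0.043458.

Unemployment rate after three quarters ≈ 4.35%.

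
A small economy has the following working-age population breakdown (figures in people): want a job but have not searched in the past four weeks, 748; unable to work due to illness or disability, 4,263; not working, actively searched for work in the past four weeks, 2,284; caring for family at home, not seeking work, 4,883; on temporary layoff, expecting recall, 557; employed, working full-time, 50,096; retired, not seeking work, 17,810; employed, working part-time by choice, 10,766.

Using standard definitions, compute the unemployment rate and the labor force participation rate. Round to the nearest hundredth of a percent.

Employed = 50,096 + 10,766 = 60,862.
Unemployed = 2,284 + 557 = 2,841 (jobless and actively searching, or on temporary layoff).
Labor force = 60,862 + 2,841 = 63,703.
Not in labor force = 748 + 4,263 + 4,883 + 17,810 = 27,704 (those not working and not actively searching are outside the labor force — including those who want a job but have given up searching).
Civilian working-age population = 63,703 + 27,704 = 91,407.
Unemployment rate = 2,841 / 63,703 = 4.46%.
Labor force participation rate = 63,703 / 91,407 = 69.69%.

Unemployment rate ≈ 4.46%; labor force participation rate ≈ 69.69%.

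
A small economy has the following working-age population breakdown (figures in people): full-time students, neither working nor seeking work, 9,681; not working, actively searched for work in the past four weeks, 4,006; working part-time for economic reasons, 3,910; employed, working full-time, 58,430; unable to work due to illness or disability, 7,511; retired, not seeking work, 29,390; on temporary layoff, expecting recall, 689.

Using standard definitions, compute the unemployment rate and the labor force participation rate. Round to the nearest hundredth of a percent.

Employed = 3,910 + 58,430 = 62,340 (anyone who worked, including part-time for economic reasons, counts as employed).
Unemployed = 4,006 + 689 = 4,695 (jobless and actively searching, or on temporary layoff).
Labor force = 62,340 + 4,695 = 67,035.
Not in labor force = 9,681 + 7,511 + 29,390 = 46,582 (those not working and not actively searching are outside the labor force).
Civilian working-age population = 67,035 + 46,582 = 113,617.
Unemployment rate = 4,695 / 67,035 = 7.00%.
Labor force participation rate = 67,035 / 113,617 = 59.00%.

Unemployment rate ≈ 7.00%; labor force participation rate ≈ 59.00%.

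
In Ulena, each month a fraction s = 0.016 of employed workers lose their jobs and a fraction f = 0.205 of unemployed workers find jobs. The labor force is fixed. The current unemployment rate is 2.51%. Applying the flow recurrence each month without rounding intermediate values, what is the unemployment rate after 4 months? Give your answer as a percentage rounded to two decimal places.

With a fixed labor force, u_{t+1} = u_t + s·(1−u_t) − f·u_t = u_t·(1−s−f) + s.
Here 1−s−f = 0.779 and s = 0.016.
u_1 = 0.025100 × 0.779 + 0.016 = 0.035553.
u_2 = 0.035553 × 0.779 + 0.016 = 0.043696.
u_3 = 0.043696 × 0.779 + 0.016 = 0.050039.
u_4 = 0.050039 × 0.779 + 0.016 = 0.054980.

Unemployment rate after four months ≈ 5.50%.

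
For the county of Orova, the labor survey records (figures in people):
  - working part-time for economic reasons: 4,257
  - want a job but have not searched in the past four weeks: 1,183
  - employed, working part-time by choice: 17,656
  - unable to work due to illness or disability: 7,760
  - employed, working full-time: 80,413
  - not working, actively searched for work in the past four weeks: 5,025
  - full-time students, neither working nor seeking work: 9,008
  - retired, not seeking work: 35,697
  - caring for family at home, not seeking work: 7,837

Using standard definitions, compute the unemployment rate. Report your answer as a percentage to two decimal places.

Unemployment rate ≈ 4.68%.

Employed = 4,257 + 17,656 + 80,413 = 102,326 (anyone who worked, including part-time for economic reasons, counts as employed).
Unemployed = 5,025.
Labor force = 102,326 + 5,025 = 107,351.
Unemployment rate = 5,025 / 107,351 = 4.68%.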